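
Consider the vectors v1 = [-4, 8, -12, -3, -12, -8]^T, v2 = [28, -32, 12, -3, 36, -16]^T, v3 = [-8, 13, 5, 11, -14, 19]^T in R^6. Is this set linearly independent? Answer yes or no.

Form the matrix with these vectors as rows and row reduce.
R2 ← R2 + (7)·R1: [0, 24, -72, -24, -48, -72]
R3 ← R3 − (2)·R1: [0, -3, 29, 17, 10, 35]
R3 ← R3 + (1/8)·R2: [0, 0, 20, 14, 4, 26]
3 nonzero rows, so the 3 vectors span a space of dimension 3.
Since 3 = 3, the vectors are linearly independent.

yes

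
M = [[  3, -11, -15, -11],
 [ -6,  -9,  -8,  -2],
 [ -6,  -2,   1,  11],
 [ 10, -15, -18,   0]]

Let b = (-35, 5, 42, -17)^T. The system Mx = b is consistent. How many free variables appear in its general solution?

0

Row reduce the augmented matrix [M | b].
R2 ← R2 + (2)·R1: [0, -31, -38, -24, -65]
R3 ← R3 + (2)·R1: [0, -24, -29, -11, -28]
R4 ← R4 − (10/3)·R1: [0, 65/3, 32, 110/3, 299/3]
R3 ← R3 − (24/31)·R2: [0, 0, 13/31, 235/31, 692/31]
R4 ← R4 + (65/93)·R2: [0, 0, 506/93, 1850/93, 5044/93]
R4 ← R4 − (506/39)·R3: [0, 0, 0, -1020/13, -3060/13]
The echelon form has 4 nonzero rows, and every pivot lies in the first 4 columns, so rank(M) = rank([M|b]) = 4.
The system is consistent.
Free variables = (unknowns) − (rank) = 4 − 4 = 0.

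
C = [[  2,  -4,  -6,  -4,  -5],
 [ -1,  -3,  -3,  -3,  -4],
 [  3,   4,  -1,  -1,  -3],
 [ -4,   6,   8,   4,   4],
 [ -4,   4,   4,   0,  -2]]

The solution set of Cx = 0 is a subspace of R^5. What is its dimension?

2

Row reduce to echelon form.
R2 ← R2 + (1/2)·R1: [0, -5, -6, -5, -13/2]
R3 ← R3 − (3/2)·R1: [0, 10, 8, 5, 9/2]
R4 ← R4 + (2)·R1: [0, -2, -4, -4, -6]
R5 ← R5 + (2)·R1: [0, -4, -8, -8, -12]
R3 ← R3 + (2)·R2: [0, 0, -4, -5, -17/2]
R4 ← R4 − (2/5)·R2: [0, 0, -8/5, -2, -17/5]
R5 ← R5 − (4/5)·R2: [0, 0, -16/5, -4, -34/5]
R4 ← R4 − (2/5)·R3: [0, 0, 0, 0, 0]
R5 ← R5 − (4/5)·R3: [0, 0, 0, 0, 0]
3 nonzero rows, so rank(C) = 3.
C has 5 columns; by rank–nullity, nullity = 5 − 3 = 2.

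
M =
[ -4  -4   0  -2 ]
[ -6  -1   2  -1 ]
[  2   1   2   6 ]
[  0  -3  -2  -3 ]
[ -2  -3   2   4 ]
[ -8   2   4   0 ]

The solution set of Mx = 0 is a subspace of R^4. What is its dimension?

Row reduce to echelon form.
R2 ← R2 − (3/2)·R1: [0, 5, 2, 2]
R3 ← R3 + (1/2)·R1: [0, -1, 2, 5]
R5 ← R5 − (1/2)·R1: [0, -1, 2, 5]
R6 ← R6 − (2)·R1: [0, 10, 4, 4]
R3 ← R3 + (1/5)·R2: [0, 0, 12/5, 27/5]
R4 ← R4 + (3/5)·R2: [0, 0, -4/5, -9/5]
R5 ← R5 + (1/5)·R2: [0, 0, 12/5, 27/5]
R6 ← R6 − (2)·R2: [0, 0, 0, 0]
R4 ← R4 + (1/3)·R3: [0, 0, 0, 0]
R5 ← R5 − R3: [0, 0, 0, 0]
3 nonzero rows, so rank(M) = 3.
M has 4 columns; by rank–nullity, nullity = 4 − 3 = 1.

1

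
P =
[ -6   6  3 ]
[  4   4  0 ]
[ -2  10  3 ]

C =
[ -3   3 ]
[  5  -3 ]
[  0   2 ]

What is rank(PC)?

2

First compute PC:
[[ 48, -30],
 [  8,   0],
 [ 56, -30]]
Now row reduce the product.
R2 ← R2 − (1/6)·R1: [0, 5]
R3 ← R3 − (7/6)·R1: [0, 5]
R3 ← R3 − R2: [0, 0]
2 nonzero rows, so rank(PC) = 2.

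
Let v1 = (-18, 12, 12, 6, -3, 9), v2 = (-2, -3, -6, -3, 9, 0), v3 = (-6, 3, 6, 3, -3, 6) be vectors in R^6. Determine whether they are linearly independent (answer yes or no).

yes

Form the matrix with these vectors as rows and row reduce.
R2 ← R2 − (1/9)·R1: [0, -13/3, -22/3, -11/3, 28/3, -1]
R3 ← R3 − (1/3)·R1: [0, -1, 2, 1, -2, 3]
R3 ← R3 − (3/13)·R2: [0, 0, 48/13, 24/13, -54/13, 42/13]
3 nonzero rows, so the 3 vectors span a space of dimension 3.
Since 3 = 3, the vectors are linearly independent.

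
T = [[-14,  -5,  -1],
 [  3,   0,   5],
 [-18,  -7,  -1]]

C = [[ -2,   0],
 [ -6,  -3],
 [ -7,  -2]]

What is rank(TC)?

First compute TC:
[[ 65,  17],
 [-41, -10],
 [ 85,  23]]
Now row reduce the product.
R2 ← R2 + (41/65)·R1: [0, 47/65]
R3 ← R3 − (17/13)·R1: [0, 10/13]
R3 ← R3 − (50/47)·R2: [0, 0]
2 nonzero rows, so rank(TC) = 2.

2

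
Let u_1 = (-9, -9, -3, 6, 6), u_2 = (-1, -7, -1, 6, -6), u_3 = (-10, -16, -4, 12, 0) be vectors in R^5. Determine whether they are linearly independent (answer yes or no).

Form the matrix with these vectors as rows and row reduce.
R2 ← R2 − (1/9)·R1: [0, -6, -2/3, 16/3, -20/3]
R3 ← R3 − (10/9)·R1: [0, -6, -2/3, 16/3, -20/3]
R3 ← R3 − R2: [0, 0, 0, 0, 0]
2 nonzero rows, so the 3 vectors span a space of dimension 2.
Since 2 < 3, the vectors are linearly dependent.

no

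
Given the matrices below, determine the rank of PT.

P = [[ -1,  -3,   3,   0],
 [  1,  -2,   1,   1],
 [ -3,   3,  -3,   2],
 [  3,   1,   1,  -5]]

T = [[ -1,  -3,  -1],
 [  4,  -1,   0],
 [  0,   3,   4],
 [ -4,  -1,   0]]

First compute PT:
[[-11,  15,  13],
 [-13,   1,   3],
 [  7,  -5,  -9],
 [ 21,  -2,   1]]
Now row reduce the product.
R2 ← R2 − (13/11)·R1: [0, -184/11, -136/11]
R3 ← R3 + (7/11)·R1: [0, 50/11, -8/11]
R4 ← R4 + (21/11)·R1: [0, 293/11, 284/11]
R3 ← R3 + (25/92)·R2: [0, 0, -94/23]
R4 ← R4 + (293/184)·R2: [0, 0, 141/23]
R4 ← R4 + (3/2)·R3: [0, 0, 0]
3 nonzero rows, so rank(PT) = 3.

3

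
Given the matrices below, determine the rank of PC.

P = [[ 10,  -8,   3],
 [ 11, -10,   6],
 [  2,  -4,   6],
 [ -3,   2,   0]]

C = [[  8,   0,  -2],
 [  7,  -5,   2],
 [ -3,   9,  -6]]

2

First compute PC:
[[ 15,  67, -54],
 [  0, 104, -78],
 [-30,  74, -48],
 [-10, -10,  10]]
Now row reduce the product.
R3 ← R3 + (2)·R1: [0, 208, -156]
R4 ← R4 + (2/3)·R1: [0, 104/3, -26]
R3 ← R3 − (2)·R2: [0, 0, 0]
R4 ← R4 − (1/3)·R2: [0, 0, 0]
2 nonzero rows, so rank(PC) = 2.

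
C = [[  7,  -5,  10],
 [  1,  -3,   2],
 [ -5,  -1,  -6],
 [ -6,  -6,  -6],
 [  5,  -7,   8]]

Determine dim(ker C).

1

Row reduce to echelon form.
R2 ← R2 − (1/7)·R1: [0, -16/7, 4/7]
R3 ← R3 + (5/7)·R1: [0, -32/7, 8/7]
R4 ← R4 + (6/7)·R1: [0, -72/7, 18/7]
R5 ← R5 − (5/7)·R1: [0, -24/7, 6/7]
R3 ← R3 − (2)·R2: [0, 0, 0]
R4 ← R4 − (9/2)·R2: [0, 0, 0]
R5 ← R5 − (3/2)·R2: [0, 0, 0]
2 nonzero rows, so rank(C) = 2.
C has 3 columns; by rank–nullity, nullity = 3 − 2 = 1.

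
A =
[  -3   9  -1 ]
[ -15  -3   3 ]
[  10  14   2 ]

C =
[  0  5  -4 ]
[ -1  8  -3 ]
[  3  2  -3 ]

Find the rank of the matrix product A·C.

3

First compute AC:
[[-12,  55, -12],
 [ 12, -93,  60],
 [ -8, 166, -88]]
Now row reduce the product.
R2 ← R2 + R1: [0, -38, 48]
R3 ← R3 − (2/3)·R1: [0, 388/3, -80]
R3 ← R3 + (194/57)·R2: [0, 0, 1584/19]
3 nonzero rows, so rank(AC) = 3.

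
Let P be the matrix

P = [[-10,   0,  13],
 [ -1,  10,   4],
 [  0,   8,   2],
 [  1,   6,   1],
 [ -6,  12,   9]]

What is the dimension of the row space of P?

Row reduce to echelon form.
R2 ← R2 − (1/10)·R1: [0, 10, 27/10]
R4 ← R4 + (1/10)·R1: [0, 6, 23/10]
R5 ← R5 − (3/5)·R1: [0, 12, 6/5]
R3 ← R3 − (4/5)·R2: [0, 0, -4/25]
R4 ← R4 − (3/5)·R2: [0, 0, 17/25]
R5 ← R5 − (6/5)·R2: [0, 0, -51/25]
R4 ← R4 + (17/4)·R3: [0, 0, 0]
R5 ← R5 − (51/4)·R3: [0, 0, 0]
Echelon form has 3 nonzero rows, so rank(P) = 3.
The row space has dimension equal to the rank: 3.

3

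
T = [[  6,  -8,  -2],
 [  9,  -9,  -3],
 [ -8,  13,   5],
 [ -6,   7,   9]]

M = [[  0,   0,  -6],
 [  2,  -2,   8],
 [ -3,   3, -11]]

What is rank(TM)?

2

First compute TM:
[[-10,  10, -78],
 [ -9,   9, -93],
 [ 11, -11,  97],
 [-13,  13,  -7]]
Now row reduce the product.
R2 ← R2 − (9/10)·R1: [0, 0, -114/5]
R3 ← R3 + (11/10)·R1: [0, 0, 56/5]
R4 ← R4 − (13/10)·R1: [0, 0, 472/5]
R3 ← R3 + (28/57)·R2: [0, 0, 0]
R4 ← R4 + (236/57)·R2: [0, 0, 0]
2 nonzero rows, so rank(TM) = 2.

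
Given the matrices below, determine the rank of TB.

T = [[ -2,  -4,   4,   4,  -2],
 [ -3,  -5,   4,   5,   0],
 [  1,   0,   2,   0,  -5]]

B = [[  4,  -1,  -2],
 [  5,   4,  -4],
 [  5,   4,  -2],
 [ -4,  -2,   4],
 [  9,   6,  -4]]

First compute TB:
[[-42, -18,  36],
 [-37, -11,  38],
 [-31, -23,  14]]
Now row reduce the product.
R2 ← R2 − (37/42)·R1: [0, 34/7, 44/7]
R3 ← R3 − (31/42)·R1: [0, -68/7, -88/7]
R3 ← R3 + (2)·R2: [0, 0, 0]
2 nonzero rows, so rank(TB) = 2.

2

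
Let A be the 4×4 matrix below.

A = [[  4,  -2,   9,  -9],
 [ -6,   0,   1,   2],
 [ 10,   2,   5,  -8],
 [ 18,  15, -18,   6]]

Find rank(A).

4

Row reduce to echelon form.
R2 ← R2 + (3/2)·R1: [0, -3, 29/2, -23/2]
R3 ← R3 − (5/2)·R1: [0, 7, -35/2, 29/2]
R4 ← R4 − (9/2)·R1: [0, 24, -117/2, 93/2]
R3 ← R3 + (7/3)·R2: [0, 0, 49/3, -37/3]
R4 ← R4 + (8)·R2: [0, 0, 115/2, -91/2]
R4 ← R4 − (345/98)·R3: [0, 0, 0, -102/49]
Echelon form has 4 nonzero rows, so rank(A) = 4.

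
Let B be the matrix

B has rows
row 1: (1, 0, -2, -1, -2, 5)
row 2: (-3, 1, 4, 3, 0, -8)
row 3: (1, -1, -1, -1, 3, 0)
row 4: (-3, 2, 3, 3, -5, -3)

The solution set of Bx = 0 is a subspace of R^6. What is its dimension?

Row reduce to echelon form.
R2 ← R2 + (3)·R1: [0, 1, -2, 0, -6, 7]
R3 ← R3 − R1: [0, -1, 1, 0, 5, -5]
R4 ← R4 + (3)·R1: [0, 2, -3, 0, -11, 12]
R3 ← R3 + R2: [0, 0, -1, 0, -1, 2]
R4 ← R4 − (2)·R2: [0, 0, 1, 0, 1, -2]
R4 ← R4 + R3: [0, 0, 0, 0, 0, 0]
3 nonzero rows, so rank(B) = 3.
B has 6 columns; by rank–nullity, nullity = 6 − 3 = 3.

3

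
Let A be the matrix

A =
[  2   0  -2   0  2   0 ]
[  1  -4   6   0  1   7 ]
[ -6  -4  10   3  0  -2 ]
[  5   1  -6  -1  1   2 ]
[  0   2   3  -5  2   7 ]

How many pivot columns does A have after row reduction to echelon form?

4

Row reduce to echelon form.
R2 ← R2 − (1/2)·R1: [0, -4, 7, 0, 0, 7]
R3 ← R3 + (3)·R1: [0, -4, 4, 3, 6, -2]
R4 ← R4 − (5/2)·R1: [0, 1, -1, -1, -4, 2]
R3 ← R3 − R2: [0, 0, -3, 3, 6, -9]
R4 ← R4 + (1/4)·R2: [0, 0, 3/4, -1, -4, 15/4]
R5 ← R5 + (1/2)·R2: [0, 0, 13/2, -5, 2, 21/2]
R4 ← R4 + (1/4)·R3: [0, 0, 0, -1/4, -5/2, 3/2]
R5 ← R5 + (13/6)·R3: [0, 0, 0, 3/2, 15, -9]
R5 ← R5 + (6)·R4: [0, 0, 0, 0, 0, 0]
Echelon form has 4 nonzero rows, so rank(A) = 4.
Each nonzero row contributes one pivot column: 4 pivot columns.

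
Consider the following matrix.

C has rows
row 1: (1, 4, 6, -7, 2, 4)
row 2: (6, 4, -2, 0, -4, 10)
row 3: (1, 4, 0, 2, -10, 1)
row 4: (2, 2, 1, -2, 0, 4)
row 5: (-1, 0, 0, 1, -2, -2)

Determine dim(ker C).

Row reduce to echelon form.
R2 ← R2 − (6)·R1: [0, -20, -38, 42, -16, -14]
R3 ← R3 − R1: [0, 0, -6, 9, -12, -3]
R4 ← R4 − (2)·R1: [0, -6, -11, 12, -4, -4]
R5 ← R5 + R1: [0, 4, 6, -6, 0, 2]
R4 ← R4 − (3/10)·R2: [0, 0, 2/5, -3/5, 4/5, 1/5]
R5 ← R5 + (1/5)·R2: [0, 0, -8/5, 12/5, -16/5, -4/5]
R4 ← R4 + (1/15)·R3: [0, 0, 0, 0, 0, 0]
R5 ← R5 − (4/15)·R3: [0, 0, 0, 0, 0, 0]
3 nonzero rows, so rank(C) = 3.
C has 6 columns; by rank–nullity, nullity = 6 − 3 = 3.

3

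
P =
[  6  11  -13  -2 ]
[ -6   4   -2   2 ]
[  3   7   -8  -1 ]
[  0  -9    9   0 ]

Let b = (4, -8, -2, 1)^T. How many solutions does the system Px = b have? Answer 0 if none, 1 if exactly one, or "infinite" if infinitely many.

Row reduce the augmented matrix [P | b].
R2 ← R2 + R1: [0, 15, -15, 0, -4]
R3 ← R3 − (1/2)·R1: [0, 3/2, -3/2, 0, -4]
R3 ← R3 − (1/10)·R2: [0, 0, 0, 0, -18/5]
R4 ← R4 + (3/5)·R2: [0, 0, 0, 0, -7/5]
R4 ← R4 − (7/18)·R3: [0, 0, 0, 0, 0]
The echelon form has 3 nonzero rows; the last pivot sits in the augmented column, so rank(P) = 2 but rank([P|b]) = 3.
Since the ranks differ, the system is inconsistent.
It has no solutions.

0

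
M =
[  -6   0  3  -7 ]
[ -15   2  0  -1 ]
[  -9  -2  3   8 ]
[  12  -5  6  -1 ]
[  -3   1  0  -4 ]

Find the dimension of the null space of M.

Row reduce to echelon form.
R2 ← R2 − (5/2)·R1: [0, 2, -15/2, 33/2]
R3 ← R3 − (3/2)·R1: [0, -2, -3/2, 37/2]
R4 ← R4 + (2)·R1: [0, -5, 12, -15]
R5 ← R5 − (1/2)·R1: [0, 1, -3/2, -1/2]
R3 ← R3 + R2: [0, 0, -9, 35]
R4 ← R4 + (5/2)·R2: [0, 0, -27/4, 105/4]
R5 ← R5 − (1/2)·R2: [0, 0, 9/4, -35/4]
R4 ← R4 − (3/4)·R3: [0, 0, 0, 0]
R5 ← R5 + (1/4)·R3: [0, 0, 0, 0]
3 nonzero rows, so rank(M) = 3.
M has 4 columns; by rank–nullity, nullity = 4 − 3 = 1.

1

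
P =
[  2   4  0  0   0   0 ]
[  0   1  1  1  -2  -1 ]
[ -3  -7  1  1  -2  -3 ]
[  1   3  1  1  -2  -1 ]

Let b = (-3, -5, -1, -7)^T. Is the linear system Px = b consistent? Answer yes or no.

no

Row reduce the augmented matrix [P | b].
R3 ← R3 + (3/2)·R1: [0, -1, 1, 1, -2, -3, -11/2]
R4 ← R4 − (1/2)·R1: [0, 1, 1, 1, -2, -1, -11/2]
R3 ← R3 + R2: [0, 0, 2, 2, -4, -4, -21/2]
R4 ← R4 − R2: [0, 0, 0, 0, 0, 0, -1/2]
The echelon form has 4 nonzero rows; the last pivot sits in the augmented column, so rank(P) = 3 but rank([P|b]) = 4.
Since the ranks differ, the system is inconsistent.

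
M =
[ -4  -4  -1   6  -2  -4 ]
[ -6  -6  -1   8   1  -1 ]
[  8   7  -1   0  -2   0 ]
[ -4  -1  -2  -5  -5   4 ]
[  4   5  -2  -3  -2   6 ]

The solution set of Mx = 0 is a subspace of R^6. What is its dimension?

Row reduce to echelon form.
R2 ← R2 − (3/2)·R1: [0, 0, 1/2, -1, 4, 5]
R3 ← R3 + (2)·R1: [0, -1, -3, 12, -6, -8]
R4 ← R4 − R1: [0, 3, -1, -11, -3, 8]
R5 ← R5 + R1: [0, 1, -3, 3, -4, 2]
Swap R2 ↔ R3
R4 ← R4 + (3)·R2: [0, 0, -10, 25, -21, -16]
R5 ← R5 + R2: [0, 0, -6, 15, -10, -6]
R4 ← R4 + (20)·R3: [0, 0, 0, 5, 59, 84]
R5 ← R5 + (12)·R3: [0, 0, 0, 3, 38, 54]
R5 ← R5 − (3/5)·R4: [0, 0, 0, 0, 13/5, 18/5]
5 nonzero rows, so rank(M) = 5.
M has 6 columns; by rank–nullity, nullity = 6 − 5 = 1.

1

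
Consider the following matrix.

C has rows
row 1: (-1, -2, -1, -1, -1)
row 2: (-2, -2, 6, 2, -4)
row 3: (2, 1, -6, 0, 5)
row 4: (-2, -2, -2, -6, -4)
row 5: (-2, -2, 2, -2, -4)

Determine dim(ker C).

2

Row reduce to echelon form.
R2 ← R2 − (2)·R1: [0, 2, 8, 4, -2]
R3 ← R3 + (2)·R1: [0, -3, -8, -2, 3]
R4 ← R4 − (2)·R1: [0, 2, 0, -4, -2]
R5 ← R5 − (2)·R1: [0, 2, 4, 0, -2]
R3 ← R3 + (3/2)·R2: [0, 0, 4, 4, 0]
R4 ← R4 − R2: [0, 0, -8, -8, 0]
R5 ← R5 − R2: [0, 0, -4, -4, 0]
R4 ← R4 + (2)·R3: [0, 0, 0, 0, 0]
R5 ← R5 + R3: [0, 0, 0, 0, 0]
3 nonzero rows, so rank(C) = 3.
C has 5 columns; by rank–nullity, nullity = 5 − 3 = 2.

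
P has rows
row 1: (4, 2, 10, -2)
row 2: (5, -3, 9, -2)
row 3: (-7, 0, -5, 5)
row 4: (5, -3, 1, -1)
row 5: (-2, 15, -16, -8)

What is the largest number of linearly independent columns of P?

4

Row reduce to echelon form.
R2 ← R2 − (5/4)·R1: [0, -11/2, -7/2, 1/2]
R3 ← R3 + (7/4)·R1: [0, 7/2, 25/2, 3/2]
R4 ← R4 − (5/4)·R1: [0, -11/2, -23/2, 3/2]
R5 ← R5 + (1/2)·R1: [0, 16, -11, -9]
R3 ← R3 + (7/11)·R2: [0, 0, 113/11, 20/11]
R4 ← R4 − R2: [0, 0, -8, 1]
R5 ← R5 + (32/11)·R2: [0, 0, -233/11, -83/11]
R4 ← R4 + (88/113)·R3: [0, 0, 0, 273/113]
R5 ← R5 + (233/113)·R3: [0, 0, 0, -429/113]
R5 ← R5 + (11/7)·R4: [0, 0, 0, 0]
Echelon form has 4 nonzero rows, so rank(P) = 4.
The rank gives the maximum number of linearly independent columns: 4.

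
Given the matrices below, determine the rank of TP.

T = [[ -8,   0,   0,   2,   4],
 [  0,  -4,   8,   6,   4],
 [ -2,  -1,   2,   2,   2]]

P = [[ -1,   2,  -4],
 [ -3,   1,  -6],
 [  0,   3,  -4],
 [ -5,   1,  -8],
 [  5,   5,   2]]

2

First compute TP:
[[ 18,   6,  24],
 [  2,  46, -48],
 [  5,  13,  -6]]
Now row reduce the product.
R2 ← R2 − (1/9)·R1: [0, 136/3, -152/3]
R3 ← R3 − (5/18)·R1: [0, 34/3, -38/3]
R3 ← R3 − (1/4)·R2: [0, 0, 0]
2 nonzero rows, so rank(TP) = 2.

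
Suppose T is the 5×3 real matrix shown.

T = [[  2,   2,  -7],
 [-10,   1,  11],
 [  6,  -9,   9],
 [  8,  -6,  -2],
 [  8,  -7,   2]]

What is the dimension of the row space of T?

Row reduce to echelon form.
R2 ← R2 + (5)·R1: [0, 11, -24]
R3 ← R3 − (3)·R1: [0, -15, 30]
R4 ← R4 − (4)·R1: [0, -14, 26]
R5 ← R5 − (4)·R1: [0, -15, 30]
R3 ← R3 + (15/11)·R2: [0, 0, -30/11]
R4 ← R4 + (14/11)·R2: [0, 0, -50/11]
R5 ← R5 + (15/11)·R2: [0, 0, -30/11]
R4 ← R4 − (5/3)·R3: [0, 0, 0]
R5 ← R5 − R3: [0, 0, 0]
Echelon form has 3 nonzero rows, so rank(T) = 3.
The row space has dimension equal to the rank: 3.

3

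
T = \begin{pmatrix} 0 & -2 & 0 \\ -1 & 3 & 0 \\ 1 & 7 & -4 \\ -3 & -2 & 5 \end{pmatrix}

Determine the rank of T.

3

Row reduce to echelon form.
Swap R1 ↔ R2
R3 ← R3 + R1: [0, 10, -4]
R4 ← R4 − (3)·R1: [0, -11, 5]
R3 ← R3 + (5)·R2: [0, 0, -4]
R4 ← R4 − (11/2)·R2: [0, 0, 5]
R4 ← R4 + (5/4)·R3: [0, 0, 0]
Echelon form has 3 nonzero rows, so rank(T) = 3.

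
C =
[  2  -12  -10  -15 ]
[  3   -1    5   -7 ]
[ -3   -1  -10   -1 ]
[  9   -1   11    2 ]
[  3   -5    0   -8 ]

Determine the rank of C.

4

Row reduce to echelon form.
R2 ← R2 − (3/2)·R1: [0, 17, 20, 31/2]
R3 ← R3 + (3/2)·R1: [0, -19, -25, -47/2]
R4 ← R4 − (9/2)·R1: [0, 53, 56, 139/2]
R5 ← R5 − (3/2)·R1: [0, 13, 15, 29/2]
R3 ← R3 + (19/17)·R2: [0, 0, -45/17, -105/17]
R4 ← R4 − (53/17)·R2: [0, 0, -108/17, 360/17]
R5 ← R5 − (13/17)·R2: [0, 0, -5/17, 45/17]
R4 ← R4 − (12/5)·R3: [0, 0, 0, 36]
R5 ← R5 − (1/9)·R3: [0, 0, 0, 10/3]
R5 ← R5 − (5/54)·R4: [0, 0, 0, 0]
Echelon form has 4 nonzero rows, so rank(C) = 4.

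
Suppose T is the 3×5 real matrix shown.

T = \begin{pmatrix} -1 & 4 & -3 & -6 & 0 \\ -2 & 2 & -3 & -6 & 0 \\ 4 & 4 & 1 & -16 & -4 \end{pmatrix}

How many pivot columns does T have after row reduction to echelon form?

3

Row reduce to echelon form.
R2 ← R2 − (2)·R1: [0, -6, 3, 6, 0]
R3 ← R3 + (4)·R1: [0, 20, -11, -40, -4]
R3 ← R3 + (10/3)·R2: [0, 0, -1, -20, -4]
Echelon form has 3 nonzero rows, so rank(T) = 3.
Each nonzero row contributes one pivot column: 3 pivot columns.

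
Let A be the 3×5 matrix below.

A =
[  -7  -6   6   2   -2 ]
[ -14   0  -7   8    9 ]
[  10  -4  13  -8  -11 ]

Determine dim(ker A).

2

Row reduce to echelon form.
R2 ← R2 − (2)·R1: [0, 12, -19, 4, 13]
R3 ← R3 + (10/7)·R1: [0, -88/7, 151/7, -36/7, -97/7]
R3 ← R3 + (22/21)·R2: [0, 0, 5/3, -20/21, -5/21]
3 nonzero rows, so rank(A) = 3.
A has 5 columns; by rank–nullity, nullity = 5 − 3 = 2.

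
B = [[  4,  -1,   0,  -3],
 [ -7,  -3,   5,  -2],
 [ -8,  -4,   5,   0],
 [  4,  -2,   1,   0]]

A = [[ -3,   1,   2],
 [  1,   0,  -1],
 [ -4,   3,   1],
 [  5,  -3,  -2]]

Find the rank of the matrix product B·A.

2

First compute BA:
[[-28,  13,  15],
 [-12,  14,  -2],
 [  0,   7,  -7],
 [-18,   7,  11]]
Now row reduce the product.
R2 ← R2 − (3/7)·R1: [0, 59/7, -59/7]
R4 ← R4 − (9/14)·R1: [0, -19/14, 19/14]
R3 ← R3 − (49/59)·R2: [0, 0, 0]
R4 ← R4 + (19/118)·R2: [0, 0, 0]
2 nonzero rows, so rank(BA) = 2.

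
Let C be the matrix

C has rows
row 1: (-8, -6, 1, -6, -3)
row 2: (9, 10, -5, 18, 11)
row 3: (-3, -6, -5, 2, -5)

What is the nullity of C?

Row reduce to echelon form.
R2 ← R2 + (9/8)·R1: [0, 13/4, -31/8, 45/4, 61/8]
R3 ← R3 − (3/8)·R1: [0, -15/4, -43/8, 17/4, -31/8]
R3 ← R3 + (15/13)·R2: [0, 0, -128/13, 224/13, 64/13]
3 nonzero rows, so rank(C) = 3.
C has 5 columns; by rank–nullity, nullity = 5 − 3 = 2.

2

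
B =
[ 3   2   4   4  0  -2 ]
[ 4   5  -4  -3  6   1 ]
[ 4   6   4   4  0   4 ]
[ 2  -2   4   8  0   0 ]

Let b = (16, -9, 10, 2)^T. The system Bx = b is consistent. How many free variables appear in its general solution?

Row reduce the augmented matrix [B | b].
R2 ← R2 − (4/3)·R1: [0, 7/3, -28/3, -25/3, 6, 11/3, -91/3]
R3 ← R3 − (4/3)·R1: [0, 10/3, -4/3, -4/3, 0, 20/3, -34/3]
R4 ← R4 − (2/3)·R1: [0, -10/3, 4/3, 16/3, 0, 4/3, -26/3]
R3 ← R3 − (10/7)·R2: [0, 0, 12, 74/7, -60/7, 10/7, 32]
R4 ← R4 + (10/7)·R2: [0, 0, -12, -46/7, 60/7, 46/7, -52]
R4 ← R4 + R3: [0, 0, 0, 4, 0, 8, -20]
The echelon form has 4 nonzero rows, and every pivot lies in the first 6 columns, so rank(B) = rank([B|b]) = 4.
The system is consistent.
Free variables = (unknowns) − (rank) = 6 − 4 = 2.

2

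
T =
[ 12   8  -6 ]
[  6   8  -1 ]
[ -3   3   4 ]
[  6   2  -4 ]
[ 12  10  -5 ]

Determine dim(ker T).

1

Row reduce to echelon form.
R2 ← R2 − (1/2)·R1: [0, 4, 2]
R3 ← R3 + (1/4)·R1: [0, 5, 5/2]
R4 ← R4 − (1/2)·R1: [0, -2, -1]
R5 ← R5 − R1: [0, 2, 1]
R3 ← R3 − (5/4)·R2: [0, 0, 0]
R4 ← R4 + (1/2)·R2: [0, 0, 0]
R5 ← R5 − (1/2)·R2: [0, 0, 0]
2 nonzero rows, so rank(T) = 2.
T has 3 columns; by rank–nullity, nullity = 3 − 2 = 1.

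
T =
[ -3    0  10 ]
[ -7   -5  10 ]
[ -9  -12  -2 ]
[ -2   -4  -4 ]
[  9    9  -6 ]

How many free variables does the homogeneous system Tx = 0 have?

Row reduce to echelon form.
R2 ← R2 − (7/3)·R1: [0, -5, -40/3]
R3 ← R3 − (3)·R1: [0, -12, -32]
R4 ← R4 − (2/3)·R1: [0, -4, -32/3]
R5 ← R5 + (3)·R1: [0, 9, 24]
R3 ← R3 − (12/5)·R2: [0, 0, 0]
R4 ← R4 − (4/5)·R2: [0, 0, 0]
R5 ← R5 + (9/5)·R2: [0, 0, 0]
2 nonzero rows, so rank(T) = 2.
T has 3 columns; by rank–nullity, nullity = 3 − 2 = 1.

1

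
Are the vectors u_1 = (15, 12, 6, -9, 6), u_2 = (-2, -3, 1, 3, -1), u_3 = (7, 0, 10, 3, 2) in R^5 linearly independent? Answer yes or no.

no

Form the matrix with these vectors as rows and row reduce.
R2 ← R2 + (2/15)·R1: [0, -7/5, 9/5, 9/5, -1/5]
R3 ← R3 − (7/15)·R1: [0, -28/5, 36/5, 36/5, -4/5]
R3 ← R3 − (4)·R2: [0, 0, 0, 0, 0]
2 nonzero rows, so the 3 vectors span a space of dimension 2.
Since 2 < 3, the vectors are linearly dependent.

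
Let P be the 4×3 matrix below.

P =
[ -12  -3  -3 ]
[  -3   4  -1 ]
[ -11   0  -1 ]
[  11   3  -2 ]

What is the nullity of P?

Row reduce to echelon form.
R2 ← R2 − (1/4)·R1: [0, 19/4, -1/4]
R3 ← R3 − (11/12)·R1: [0, 11/4, 7/4]
R4 ← R4 + (11/12)·R1: [0, 1/4, -19/4]
R3 ← R3 − (11/19)·R2: [0, 0, 36/19]
R4 ← R4 − (1/19)·R2: [0, 0, -90/19]
R4 ← R4 + (5/2)·R3: [0, 0, 0]
3 nonzero rows, so rank(P) = 3.
P has 3 columns; by rank–nullity, nullity = 3 − 3 = 0.

0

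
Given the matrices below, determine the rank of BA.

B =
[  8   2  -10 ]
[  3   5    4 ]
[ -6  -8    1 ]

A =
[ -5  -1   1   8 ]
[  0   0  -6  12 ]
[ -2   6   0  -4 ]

3

First compute BA:
[[-20, -68,  -4, 128],
 [-23,  21, -27,  68],
 [ 28,  12,  42, -148]]
Now row reduce the product.
R2 ← R2 − (23/20)·R1: [0, 496/5, -112/5, -396/5]
R3 ← R3 + (7/5)·R1: [0, -416/5, 182/5, 156/5]
R3 ← R3 + (26/31)·R2: [0, 0, 546/31, -1092/31]
3 nonzero rows, so rank(BA) = 3.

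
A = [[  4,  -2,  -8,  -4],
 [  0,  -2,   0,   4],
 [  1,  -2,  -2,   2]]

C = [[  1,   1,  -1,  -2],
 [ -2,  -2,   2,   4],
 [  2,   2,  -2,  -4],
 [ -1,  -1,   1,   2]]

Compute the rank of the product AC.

1

First compute AC:
[[ -4,  -4,   4,   8],
 [  0,   0,   0,   0],
 [ -1,  -1,   1,   2]]
Now row reduce the product.
R3 ← R3 − (1/4)·R1: [0, 0, 0, 0]
1 nonzero row, so rank(AC) = 1.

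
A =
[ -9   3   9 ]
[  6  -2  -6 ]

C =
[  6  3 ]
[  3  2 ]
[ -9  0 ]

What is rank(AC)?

1

First compute AC:
[[-126, -21],
 [ 84,  14]]
Now row reduce the product.
R2 ← R2 + (2/3)·R1: [0, 0]
1 nonzero row, so rank(AC) = 1.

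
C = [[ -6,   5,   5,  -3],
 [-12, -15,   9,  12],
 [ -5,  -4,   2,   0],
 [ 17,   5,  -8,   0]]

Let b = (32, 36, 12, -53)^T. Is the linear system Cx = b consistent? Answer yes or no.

Row reduce the augmented matrix [C | b].
R2 ← R2 − (2)·R1: [0, -25, -1, 18, -28]
R3 ← R3 − (5/6)·R1: [0, -49/6, -13/6, 5/2, -44/3]
R4 ← R4 + (17/6)·R1: [0, 115/6, 37/6, -17/2, 113/3]
R3 ← R3 − (49/150)·R2: [0, 0, -46/25, -169/50, -138/25]
R4 ← R4 + (23/30)·R2: [0, 0, 27/5, 53/10, 81/5]
R4 ← R4 + (135/46)·R3: [0, 0, 0, -425/92, 0]
The echelon form has 4 nonzero rows, and every pivot lies in the first 4 columns, so rank(C) = rank([C|b]) = 4.
The system is consistent.

yes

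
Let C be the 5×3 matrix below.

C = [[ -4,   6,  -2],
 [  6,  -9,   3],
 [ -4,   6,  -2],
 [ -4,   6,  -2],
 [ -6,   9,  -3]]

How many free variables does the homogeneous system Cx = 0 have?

Row reduce to echelon form.
R2 ← R2 + (3/2)·R1: [0, 0, 0]
R3 ← R3 − R1: [0, 0, 0]
R4 ← R4 − R1: [0, 0, 0]
R5 ← R5 − (3/2)·R1: [0, 0, 0]
1 nonzero row, so rank(C) = 1.
C has 3 columns; by rank–nullity, nullity = 3 − 1 = 2.

2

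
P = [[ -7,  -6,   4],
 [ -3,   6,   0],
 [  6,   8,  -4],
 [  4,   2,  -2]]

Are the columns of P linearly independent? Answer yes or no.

no

Row reduce P to echelon form.
R2 ← R2 − (3/7)·R1: [0, 60/7, -12/7]
R3 ← R3 + (6/7)·R1: [0, 20/7, -4/7]
R4 ← R4 + (4/7)·R1: [0, -10/7, 2/7]
R3 ← R3 − (1/3)·R2: [0, 0, 0]
R4 ← R4 + (1/6)·R2: [0, 0, 0]
2 pivots among 3 columns.
Only 2 < 3 pivot columns, so the columns are linearly dependent.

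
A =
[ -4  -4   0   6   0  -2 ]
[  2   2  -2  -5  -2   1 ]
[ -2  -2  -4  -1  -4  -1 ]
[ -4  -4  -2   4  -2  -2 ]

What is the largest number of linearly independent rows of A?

2

Row reduce to echelon form.
R2 ← R2 + (1/2)·R1: [0, 0, -2, -2, -2, 0]
R3 ← R3 − (1/2)·R1: [0, 0, -4, -4, -4, 0]
R4 ← R4 − R1: [0, 0, -2, -2, -2, 0]
R3 ← R3 − (2)·R2: [0, 0, 0, 0, 0, 0]
R4 ← R4 − R2: [0, 0, 0, 0, 0, 0]
Echelon form has 2 nonzero rows, so rank(A) = 2.
The rank gives the maximum number of linearly independent rows: 2.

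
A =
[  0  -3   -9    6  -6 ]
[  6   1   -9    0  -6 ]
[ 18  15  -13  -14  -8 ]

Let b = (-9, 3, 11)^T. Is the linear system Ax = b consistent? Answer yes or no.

yes

Row reduce the augmented matrix [A | b].
Swap R1 ↔ R2
R3 ← R3 − (3)·R1: [0, 12, 14, -14, 10, 2]
R3 ← R3 + (4)·R2: [0, 0, -22, 10, -14, -34]
The echelon form has 3 nonzero rows, and every pivot lies in the first 5 columns, so rank(A) = rank([A|b]) = 3.
The system is consistent.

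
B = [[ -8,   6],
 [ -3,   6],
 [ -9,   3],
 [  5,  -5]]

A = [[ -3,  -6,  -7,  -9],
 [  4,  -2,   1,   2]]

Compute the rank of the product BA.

First compute BA:
[[ 48,  36,  62,  84],
 [ 33,   6,  27,  39],
 [ 39,  48,  66,  87],
 [-35, -20, -40, -55]]
Now row reduce the product.
R2 ← R2 − (11/16)·R1: [0, -75/4, -125/8, -75/4]
R3 ← R3 − (13/16)·R1: [0, 75/4, 125/8, 75/4]
R4 ← R4 + (35/48)·R1: [0, 25/4, 125/24, 25/4]
R3 ← R3 + R2: [0, 0, 0, 0]
R4 ← R4 + (1/3)·R2: [0, 0, 0, 0]
2 nonzero rows, so rank(BA) = 2.

2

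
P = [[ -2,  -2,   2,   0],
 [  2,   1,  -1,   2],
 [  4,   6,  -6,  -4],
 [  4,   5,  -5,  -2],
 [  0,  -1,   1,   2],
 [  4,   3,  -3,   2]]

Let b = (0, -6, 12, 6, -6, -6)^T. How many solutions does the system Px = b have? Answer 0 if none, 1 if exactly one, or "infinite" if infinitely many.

Row reduce the augmented matrix [P | b].
R2 ← R2 + R1: [0, -1, 1, 2, -6]
R3 ← R3 + (2)·R1: [0, 2, -2, -4, 12]
R4 ← R4 + (2)·R1: [0, 1, -1, -2, 6]
R6 ← R6 + (2)·R1: [0, -1, 1, 2, -6]
R3 ← R3 + (2)·R2: [0, 0, 0, 0, 0]
R4 ← R4 + R2: [0, 0, 0, 0, 0]
R5 ← R5 − R2: [0, 0, 0, 0, 0]
R6 ← R6 − R2: [0, 0, 0, 0, 0]
The echelon form has 2 nonzero rows, and every pivot lies in the first 4 columns, so rank(P) = rank([P|b]) = 2.
The system is consistent.
rank = 2 < 4 unknowns, so there are infinitely many solutions.

infinite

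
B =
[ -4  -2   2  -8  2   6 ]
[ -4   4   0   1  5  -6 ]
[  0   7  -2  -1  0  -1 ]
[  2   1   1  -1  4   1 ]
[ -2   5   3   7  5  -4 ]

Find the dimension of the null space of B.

1

Row reduce to echelon form.
R2 ← R2 − R1: [0, 6, -2, 9, 3, -12]
R4 ← R4 + (1/2)·R1: [0, 0, 2, -5, 5, 4]
R5 ← R5 − (1/2)·R1: [0, 6, 2, 11, 4, -7]
R3 ← R3 − (7/6)·R2: [0, 0, 1/3, -23/2, -7/2, 13]
R5 ← R5 − R2: [0, 0, 4, 2, 1, 5]
R4 ← R4 − (6)·R3: [0, 0, 0, 64, 26, -74]
R5 ← R5 − (12)·R3: [0, 0, 0, 140, 43, -151]
R5 ← R5 − (35/16)·R4: [0, 0, 0, 0, -111/8, 87/8]
5 nonzero rows, so rank(B) = 5.
B has 6 columns; by rank–nullity, nullity = 6 − 5 = 1.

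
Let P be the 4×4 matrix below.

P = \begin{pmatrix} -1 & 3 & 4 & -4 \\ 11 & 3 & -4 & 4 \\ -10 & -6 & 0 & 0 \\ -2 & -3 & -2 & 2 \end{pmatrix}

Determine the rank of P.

2

Row reduce to echelon form.
R2 ← R2 + (11)·R1: [0, 36, 40, -40]
R3 ← R3 − (10)·R1: [0, -36, -40, 40]
R4 ← R4 − (2)·R1: [0, -9, -10, 10]
R3 ← R3 + R2: [0, 0, 0, 0]
R4 ← R4 + (1/4)·R2: [0, 0, 0, 0]
Echelon form has 2 nonzero rows, so rank(P) = 2.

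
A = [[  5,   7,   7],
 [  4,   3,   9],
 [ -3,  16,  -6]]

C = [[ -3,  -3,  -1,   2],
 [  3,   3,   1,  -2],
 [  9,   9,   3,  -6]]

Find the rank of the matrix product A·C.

First compute AC:
[[ 69,  69,  23, -46],
 [ 78,  78,  26, -52],
 [  3,   3,   1,  -2]]
Now row reduce the product.
R2 ← R2 − (26/23)·R1: [0, 0, 0, 0]
R3 ← R3 − (1/23)·R1: [0, 0, 0, 0]
1 nonzero row, so rank(AC) = 1.

1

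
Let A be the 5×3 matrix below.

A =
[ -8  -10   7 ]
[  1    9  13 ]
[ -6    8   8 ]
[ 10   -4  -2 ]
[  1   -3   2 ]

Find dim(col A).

3

Row reduce to echelon form.
R2 ← R2 + (1/8)·R1: [0, 31/4, 111/8]
R3 ← R3 − (3/4)·R1: [0, 31/2, 11/4]
R4 ← R4 + (5/4)·R1: [0, -33/2, 27/4]
R5 ← R5 + (1/8)·R1: [0, -17/4, 23/8]
R3 ← R3 − (2)·R2: [0, 0, -25]
R4 ← R4 + (66/31)·R2: [0, 0, 1125/31]
R5 ← R5 + (17/31)·R2: [0, 0, 325/31]
R4 ← R4 + (45/31)·R3: [0, 0, 0]
R5 ← R5 + (13/31)·R3: [0, 0, 0]
Echelon form has 3 nonzero rows, so rank(A) = 3.
The column space has dimension equal to the rank: 3.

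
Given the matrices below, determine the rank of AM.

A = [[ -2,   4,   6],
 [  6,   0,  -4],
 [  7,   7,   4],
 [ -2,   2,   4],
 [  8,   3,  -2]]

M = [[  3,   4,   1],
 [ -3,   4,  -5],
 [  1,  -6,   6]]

3

First compute AM:
[[-12, -28,  14],
 [ 14,  48, -18],
 [  4,  32,  -4],
 [ -8, -24,  12],
 [ 13,  56, -19]]
Now row reduce the product.
R2 ← R2 + (7/6)·R1: [0, 46/3, -5/3]
R3 ← R3 + (1/3)·R1: [0, 68/3, 2/3]
R4 ← R4 − (2/3)·R1: [0, -16/3, 8/3]
R5 ← R5 + (13/12)·R1: [0, 77/3, -23/6]
R3 ← R3 − (34/23)·R2: [0, 0, 72/23]
R4 ← R4 + (8/23)·R2: [0, 0, 48/23]
R5 ← R5 − (77/46)·R2: [0, 0, -24/23]
R4 ← R4 − (2/3)·R3: [0, 0, 0]
R5 ← R5 + (1/3)·R3: [0, 0, 0]
3 nonzero rows, so rank(AM) = 3.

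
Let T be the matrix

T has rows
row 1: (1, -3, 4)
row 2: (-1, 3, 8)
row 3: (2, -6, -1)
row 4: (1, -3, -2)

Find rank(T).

Row reduce to echelon form.
R2 ← R2 + R1: [0, 0, 12]
R3 ← R3 − (2)·R1: [0, 0, -9]
R4 ← R4 − R1: [0, 0, -6]
R3 ← R3 + (3/4)·R2: [0, 0, 0]
R4 ← R4 + (1/2)·R2: [0, 0, 0]
Echelon form has 2 nonzero rows, so rank(T) = 2.

2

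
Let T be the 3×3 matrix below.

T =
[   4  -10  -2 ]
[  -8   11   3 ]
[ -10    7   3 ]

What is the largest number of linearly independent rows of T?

2

Row reduce to echelon form.
R2 ← R2 + (2)·R1: [0, -9, -1]
R3 ← R3 + (5/2)·R1: [0, -18, -2]
R3 ← R3 − (2)·R2: [0, 0, 0]
Echelon form has 2 nonzero rows, so rank(T) = 2.
The rank gives the maximum number of linearly independent rows: 2.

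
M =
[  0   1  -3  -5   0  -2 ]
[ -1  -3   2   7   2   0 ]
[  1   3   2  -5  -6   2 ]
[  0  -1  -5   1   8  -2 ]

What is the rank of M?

3

Row reduce to echelon form.
Swap R1 ↔ R2
R3 ← R3 + R1: [0, 0, 4, 2, -4, 2]
R4 ← R4 + R2: [0, 0, -8, -4, 8, -4]
R4 ← R4 + (2)·R3: [0, 0, 0, 0, 0, 0]
Echelon form has 3 nonzero rows, so rank(M) = 3.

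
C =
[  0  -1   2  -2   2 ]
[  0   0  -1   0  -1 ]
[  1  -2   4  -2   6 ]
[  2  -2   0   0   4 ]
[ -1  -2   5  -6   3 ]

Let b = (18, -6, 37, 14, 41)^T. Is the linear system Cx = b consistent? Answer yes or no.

Row reduce the augmented matrix [C | b].
Swap R1 ↔ R3
R4 ← R4 − (2)·R1: [0, 2, -8, 4, -8, -60]
R5 ← R5 + R1: [0, -4, 9, -8, 9, 78]
Swap R2 ↔ R3
R4 ← R4 + (2)·R2: [0, 0, -4, 0, -4, -24]
R5 ← R5 − (4)·R2: [0, 0, 1, 0, 1, 6]
R4 ← R4 − (4)·R3: [0, 0, 0, 0, 0, 0]
R5 ← R5 + R3: [0, 0, 0, 0, 0, 0]
The echelon form has 3 nonzero rows, and every pivot lies in the first 5 columns, so rank(C) = rank([C|b]) = 3.
The system is consistent.

yes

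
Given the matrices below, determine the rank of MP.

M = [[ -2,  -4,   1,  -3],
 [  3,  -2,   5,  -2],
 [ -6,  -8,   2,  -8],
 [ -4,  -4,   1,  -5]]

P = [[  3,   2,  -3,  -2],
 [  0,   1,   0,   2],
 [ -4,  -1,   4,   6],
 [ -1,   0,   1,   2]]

First compute MP:
[[ -7,  -9,   7,  -4],
 [ -9,  -1,   9,  16],
 [-18, -22,  18,  -8],
 [-11, -13,  11,  -4]]
Now row reduce the product.
R2 ← R2 − (9/7)·R1: [0, 74/7, 0, 148/7]
R3 ← R3 − (18/7)·R1: [0, 8/7, 0, 16/7]
R4 ← R4 − (11/7)·R1: [0, 8/7, 0, 16/7]
R3 ← R3 − (4/37)·R2: [0, 0, 0, 0]
R4 ← R4 − (4/37)·R2: [0, 0, 0, 0]
2 nonzero rows, so rank(MP) = 2.

2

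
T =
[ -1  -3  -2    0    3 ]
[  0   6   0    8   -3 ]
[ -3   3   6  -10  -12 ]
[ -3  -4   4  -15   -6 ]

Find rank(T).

Row reduce to echelon form.
R3 ← R3 − (3)·R1: [0, 12, 12, -10, -21]
R4 ← R4 − (3)·R1: [0, 5, 10, -15, -15]
R3 ← R3 − (2)·R2: [0, 0, 12, -26, -15]
R4 ← R4 − (5/6)·R2: [0, 0, 10, -65/3, -25/2]
R4 ← R4 − (5/6)·R3: [0, 0, 0, 0, 0]
Echelon form has 3 nonzero rows, so rank(T) = 3.

3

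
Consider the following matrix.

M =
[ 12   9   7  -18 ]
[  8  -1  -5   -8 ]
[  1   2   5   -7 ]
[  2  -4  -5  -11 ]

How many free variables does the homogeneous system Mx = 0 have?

Row reduce to echelon form.
R2 ← R2 − (2/3)·R1: [0, -7, -29/3, 4]
R3 ← R3 − (1/12)·R1: [0, 5/4, 53/12, -11/2]
R4 ← R4 − (1/6)·R1: [0, -11/2, -37/6, -8]
R3 ← R3 + (5/28)·R2: [0, 0, 113/42, -67/14]
R4 ← R4 − (11/14)·R2: [0, 0, 10/7, -78/7]
R4 ← R4 − (60/113)·R3: [0, 0, 0, -972/113]
4 nonzero rows, so rank(M) = 4.
M has 4 columns; by rank–nullity, nullity = 4 − 4 = 0.

0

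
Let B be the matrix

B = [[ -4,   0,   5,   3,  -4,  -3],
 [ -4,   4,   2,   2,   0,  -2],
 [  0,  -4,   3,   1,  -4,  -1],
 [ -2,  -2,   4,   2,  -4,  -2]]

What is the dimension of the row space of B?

2

Row reduce to echelon form.
R2 ← R2 − R1: [0, 4, -3, -1, 4, 1]
R4 ← R4 − (1/2)·R1: [0, -2, 3/2, 1/2, -2, -1/2]
R3 ← R3 + R2: [0, 0, 0, 0, 0, 0]
R4 ← R4 + (1/2)·R2: [0, 0, 0, 0, 0, 0]
Echelon form has 2 nonzero rows, so rank(B) = 2.
The row space has dimension equal to the rank: 2.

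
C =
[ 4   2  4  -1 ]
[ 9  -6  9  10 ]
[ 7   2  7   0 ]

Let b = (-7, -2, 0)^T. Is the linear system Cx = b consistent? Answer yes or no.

no

Row reduce the augmented matrix [C | b].
R2 ← R2 − (9/4)·R1: [0, -21/2, 0, 49/4, 55/4]
R3 ← R3 − (7/4)·R1: [0, -3/2, 0, 7/4, 49/4]
R3 ← R3 − (1/7)·R2: [0, 0, 0, 0, 72/7]
The echelon form has 3 nonzero rows; the last pivot sits in the augmented column, so rank(C) = 2 but rank([C|b]) = 3.
Since the ranks differ, the system is inconsistent.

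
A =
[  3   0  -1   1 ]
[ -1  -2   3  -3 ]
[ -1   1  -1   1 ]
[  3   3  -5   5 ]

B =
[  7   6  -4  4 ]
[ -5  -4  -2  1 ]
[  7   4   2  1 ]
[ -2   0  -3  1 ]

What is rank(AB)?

First compute AB:
[[ 12,  14, -17,  12],
 [ 30,  14,  23,  -6],
 [-21, -14,  -3,  -3],
 [-39, -14, -43,  15]]
Now row reduce the product.
R2 ← R2 − (5/2)·R1: [0, -21, 131/2, -36]
R3 ← R3 + (7/4)·R1: [0, 21/2, -131/4, 18]
R4 ← R4 + (13/4)·R1: [0, 63/2, -393/4, 54]
R3 ← R3 + (1/2)·R2: [0, 0, 0, 0]
R4 ← R4 + (3/2)·R2: [0, 0, 0, 0]
2 nonzero rows, so rank(AB) = 2.

2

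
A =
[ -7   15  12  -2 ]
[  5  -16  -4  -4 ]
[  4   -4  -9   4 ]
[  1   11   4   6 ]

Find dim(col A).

4

Row reduce to echelon form.
R2 ← R2 + (5/7)·R1: [0, -37/7, 32/7, -38/7]
R3 ← R3 + (4/7)·R1: [0, 32/7, -15/7, 20/7]
R4 ← R4 + (1/7)·R1: [0, 92/7, 40/7, 40/7]
R3 ← R3 + (32/37)·R2: [0, 0, 67/37, -68/37]
R4 ← R4 + (92/37)·R2: [0, 0, 632/37, -288/37]
R4 ← R4 − (632/67)·R3: [0, 0, 0, 640/67]
Echelon form has 4 nonzero rows, so rank(A) = 4.
The column space has dimension equal to the rank: 4.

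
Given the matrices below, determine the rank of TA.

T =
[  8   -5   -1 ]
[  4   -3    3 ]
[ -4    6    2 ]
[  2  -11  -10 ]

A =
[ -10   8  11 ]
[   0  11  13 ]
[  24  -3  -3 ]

First compute TA:
[[-104,  12,  26],
 [ 32, -10,  -4],
 [ 88,  28,  28],
 [-260, -75, -91]]
Now row reduce the product.
R2 ← R2 + (4/13)·R1: [0, -82/13, 4]
R3 ← R3 + (11/13)·R1: [0, 496/13, 50]
R4 ← R4 − (5/2)·R1: [0, -105, -156]
R3 ← R3 + (248/41)·R2: [0, 0, 3042/41]
R4 ← R4 − (1365/82)·R2: [0, 0, -9126/41]
R4 ← R4 + (3)·R3: [0, 0, 0]
3 nonzero rows, so rank(TA) = 3.

3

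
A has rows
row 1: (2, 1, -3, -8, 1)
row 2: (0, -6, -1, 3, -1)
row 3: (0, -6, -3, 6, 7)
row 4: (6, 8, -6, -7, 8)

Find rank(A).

Row reduce to echelon form.
R4 ← R4 − (3)·R1: [0, 5, 3, 17, 5]
R3 ← R3 − R2: [0, 0, -2, 3, 8]
R4 ← R4 + (5/6)·R2: [0, 0, 13/6, 39/2, 25/6]
R4 ← R4 + (13/12)·R3: [0, 0, 0, 91/4, 77/6]
Echelon form has 4 nonzero rows, so rank(A) = 4.

4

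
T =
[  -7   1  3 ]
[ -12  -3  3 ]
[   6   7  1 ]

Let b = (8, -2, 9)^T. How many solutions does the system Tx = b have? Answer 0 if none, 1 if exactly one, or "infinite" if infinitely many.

0

Row reduce the augmented matrix [T | b].
R2 ← R2 − (12/7)·R1: [0, -33/7, -15/7, -110/7]
R3 ← R3 + (6/7)·R1: [0, 55/7, 25/7, 111/7]
R3 ← R3 + (5/3)·R2: [0, 0, 0, -31/3]
The echelon form has 3 nonzero rows; the last pivot sits in the augmented column, so rank(T) = 2 but rank([T|b]) = 3.
Since the ranks differ, the system is inconsistent.
It has no solutions.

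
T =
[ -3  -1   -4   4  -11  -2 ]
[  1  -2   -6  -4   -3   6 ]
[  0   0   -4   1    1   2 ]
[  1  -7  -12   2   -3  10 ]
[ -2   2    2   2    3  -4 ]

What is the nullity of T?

Row reduce to echelon form.
R2 ← R2 + (1/3)·R1: [0, -7/3, -22/3, -8/3, -20/3, 16/3]
R4 ← R4 + (1/3)·R1: [0, -22/3, -40/3, 10/3, -20/3, 28/3]
R5 ← R5 − (2/3)·R1: [0, 8/3, 14/3, -2/3, 31/3, -8/3]
R4 ← R4 − (22/7)·R2: [0, 0, 68/7, 82/7, 100/7, -52/7]
R5 ← R5 + (8/7)·R2: [0, 0, -26/7, -26/7, 19/7, 24/7]
R4 ← R4 + (17/7)·R3: [0, 0, 0, 99/7, 117/7, -18/7]
R5 ← R5 − (13/14)·R3: [0, 0, 0, -65/14, 25/14, 11/7]
R5 ← R5 + (65/198)·R4: [0, 0, 0, 0, 80/11, 8/11]
5 nonzero rows, so rank(T) = 5.
T has 6 columns; by rank–nullity, nullity = 6 − 5 = 1.

1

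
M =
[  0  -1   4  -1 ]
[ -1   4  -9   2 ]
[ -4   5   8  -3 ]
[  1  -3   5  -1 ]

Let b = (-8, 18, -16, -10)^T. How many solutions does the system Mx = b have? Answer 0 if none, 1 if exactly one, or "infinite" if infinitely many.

infinite

Row reduce the augmented matrix [M | b].
Swap R1 ↔ R2
R3 ← R3 − (4)·R1: [0, -11, 44, -11, -88]
R4 ← R4 + R1: [0, 1, -4, 1, 8]
R3 ← R3 − (11)·R2: [0, 0, 0, 0, 0]
R4 ← R4 + R2: [0, 0, 0, 0, 0]
The echelon form has 2 nonzero rows, and every pivot lies in the first 4 columns, so rank(M) = rank([M|b]) = 2.
The system is consistent.
rank = 2 < 4 unknowns, so there are infinitely many solutions.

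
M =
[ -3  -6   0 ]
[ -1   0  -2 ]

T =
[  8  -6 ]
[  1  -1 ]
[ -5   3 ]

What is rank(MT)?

First compute MT:
[[-30,  24],
 [  2,   0]]
Now row reduce the product.
R2 ← R2 + (1/15)·R1: [0, 8/5]
2 nonzero rows, so rank(MT) = 2.

2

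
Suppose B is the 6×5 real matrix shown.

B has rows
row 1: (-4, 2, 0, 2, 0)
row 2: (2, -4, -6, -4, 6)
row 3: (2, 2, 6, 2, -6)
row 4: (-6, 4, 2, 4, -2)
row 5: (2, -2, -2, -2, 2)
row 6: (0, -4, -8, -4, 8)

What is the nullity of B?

3

Row reduce to echelon form.
R2 ← R2 + (1/2)·R1: [0, -3, -6, -3, 6]
R3 ← R3 + (1/2)·R1: [0, 3, 6, 3, -6]
R4 ← R4 − (3/2)·R1: [0, 1, 2, 1, -2]
R5 ← R5 + (1/2)·R1: [0, -1, -2, -1, 2]
R3 ← R3 + R2: [0, 0, 0, 0, 0]
R4 ← R4 + (1/3)·R2: [0, 0, 0, 0, 0]
R5 ← R5 − (1/3)·R2: [0, 0, 0, 0, 0]
R6 ← R6 − (4/3)·R2: [0, 0, 0, 0, 0]
2 nonzero rows, so rank(B) = 2.
B has 5 columns; by rank–nullity, nullity = 5 − 2 = 3.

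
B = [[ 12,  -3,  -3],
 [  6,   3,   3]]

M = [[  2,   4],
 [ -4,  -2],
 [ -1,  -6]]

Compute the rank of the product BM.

First compute BM:
[[ 39,  72],
 [ -3,   0]]
Now row reduce the product.
R2 ← R2 + (1/13)·R1: [0, 72/13]
2 nonzero rows, so rank(BM) = 2.

2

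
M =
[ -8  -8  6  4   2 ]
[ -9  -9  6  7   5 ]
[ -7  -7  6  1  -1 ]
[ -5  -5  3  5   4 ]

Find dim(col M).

Row reduce to echelon form.
R2 ← R2 − (9/8)·R1: [0, 0, -3/4, 5/2, 11/4]
R3 ← R3 − (7/8)·R1: [0, 0, 3/4, -5/2, -11/4]
R4 ← R4 − (5/8)·R1: [0, 0, -3/4, 5/2, 11/4]
R3 ← R3 + R2: [0, 0, 0, 0, 0]
R4 ← R4 − R2: [0, 0, 0, 0, 0]
Echelon form has 2 nonzero rows, so rank(M) = 2.
The column space has dimension equal to the rank: 2.

2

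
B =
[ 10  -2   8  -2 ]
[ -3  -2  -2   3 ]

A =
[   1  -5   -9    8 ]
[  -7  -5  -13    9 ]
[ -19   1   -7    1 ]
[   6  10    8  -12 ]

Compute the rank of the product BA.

First compute BA:
[[-140, -52, -136,  94],
 [ 67,  53,  91, -80]]
Now row reduce the product.
R2 ← R2 + (67/140)·R1: [0, 984/35, 907/35, -2451/70]
2 nonzero rows, so rank(BA) = 2.

2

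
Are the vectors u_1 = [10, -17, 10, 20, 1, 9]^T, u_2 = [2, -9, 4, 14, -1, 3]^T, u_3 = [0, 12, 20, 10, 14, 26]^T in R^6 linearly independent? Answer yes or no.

Form the matrix with these vectors as rows and row reduce.
R2 ← R2 − (1/5)·R1: [0, -28/5, 2, 10, -6/5, 6/5]
R3 ← R3 + (15/7)·R2: [0, 0, 170/7, 220/7, 80/7, 200/7]
3 nonzero rows, so the 3 vectors span a space of dimension 3.
Since 3 = 3, the vectors are linearly independent.

yes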